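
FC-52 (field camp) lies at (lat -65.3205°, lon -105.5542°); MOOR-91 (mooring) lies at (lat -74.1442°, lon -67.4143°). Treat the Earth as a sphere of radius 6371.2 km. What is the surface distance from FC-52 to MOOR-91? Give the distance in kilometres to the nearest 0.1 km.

1719.3 km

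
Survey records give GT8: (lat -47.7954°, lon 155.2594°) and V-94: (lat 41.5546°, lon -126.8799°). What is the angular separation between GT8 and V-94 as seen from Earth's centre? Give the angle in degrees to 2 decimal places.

112.68°

Δφ = 89.3500°,  Δλ = 77.8607°
a = sin²(Δφ/2) + cos φ₁ cos φ₂ sin²(Δλ/2) = 0.692825
c = 2·arcsin(√a) = 1.966709 rad = 112.6841°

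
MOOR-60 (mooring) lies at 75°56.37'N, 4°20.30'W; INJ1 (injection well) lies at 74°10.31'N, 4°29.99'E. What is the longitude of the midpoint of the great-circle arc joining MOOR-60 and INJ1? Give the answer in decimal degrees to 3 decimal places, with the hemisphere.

0.337°E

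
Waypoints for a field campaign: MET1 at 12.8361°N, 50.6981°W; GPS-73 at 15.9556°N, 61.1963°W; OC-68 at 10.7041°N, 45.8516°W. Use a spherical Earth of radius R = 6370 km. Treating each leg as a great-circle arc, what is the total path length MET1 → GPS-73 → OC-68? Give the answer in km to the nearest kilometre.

2941 km

MET1→GPS-73: c = 0.185599 rad, d = 1182.26 km
GPS-73→OC-68: c = 0.276109 rad, d = 1758.81 km
Total = 1182.26 + 1758.81 = 2941.08 km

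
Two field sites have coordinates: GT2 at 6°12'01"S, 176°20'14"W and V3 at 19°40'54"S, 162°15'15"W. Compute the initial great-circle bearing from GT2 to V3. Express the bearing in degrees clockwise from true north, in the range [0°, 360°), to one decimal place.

GT2: φ = -6.20028°, λ = -176.33722°
V3: φ = -19.68167°, λ = -162.25417°
Δλ = 14.0831°
y = sin Δλ · cos φ₂ = 0.229113
x = cos φ₁ sin φ₂ − sin φ₁ cos φ₂ cos Δλ = -0.236186
θ = atan2(y, x) = 135.8709° → 135.8709° (mod 360°)

135.9°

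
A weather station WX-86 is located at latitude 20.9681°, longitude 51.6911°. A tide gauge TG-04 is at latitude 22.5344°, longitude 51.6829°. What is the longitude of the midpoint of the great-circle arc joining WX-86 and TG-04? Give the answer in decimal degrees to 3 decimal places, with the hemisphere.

51.687°E

Bx = cos φ₂ cos Δλ = 0.923650,  By = cos φ₂ sin Δλ = -0.000132
φₘ = atan2(sin φ₁ + sin φ₂, √((cos φ₁ + Bx)² + By²)) = 21.75125°
λₘ = λ₁ + atan2(By, cos φ₁ + Bx) = 51.68702°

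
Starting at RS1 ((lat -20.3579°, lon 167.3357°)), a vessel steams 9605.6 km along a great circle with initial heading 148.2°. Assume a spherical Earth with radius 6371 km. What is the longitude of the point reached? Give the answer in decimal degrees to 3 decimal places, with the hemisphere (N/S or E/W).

δ = d/R = 9605.6/6371 = 1.507707 rad
φ₂ = arcsin(sin φ₁ cos δ + cos φ₁ sin δ cos θ)
   = arcsin(-0.34788·0.06305 + 0.93754·0.99801·-0.84989) = -54.80096°
λ₂ = λ₁ + atan2(sin θ sin δ cos φ₁, cos δ − sin φ₁ sin φ₂) = -78.49935°

78.499°W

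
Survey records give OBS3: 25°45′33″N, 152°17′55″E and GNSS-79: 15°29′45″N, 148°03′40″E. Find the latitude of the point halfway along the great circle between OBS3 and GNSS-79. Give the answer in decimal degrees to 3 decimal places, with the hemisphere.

20.640°N

OBS3: φ = +25.75917°, λ = +152.29861°
GNSS-79: φ = +15.49583°, λ = +148.06111°
Bx = cos φ₂ cos Δλ = 0.961016,  By = cos φ₂ sin Δλ = -0.071205
φₘ = atan2(sin φ₁ + sin φ₂, √((cos φ₁ + Bx)² + By²)) = 20.64041°
λₘ = λ₁ + atan2(By, cos φ₁ + Bx) = 150.10821°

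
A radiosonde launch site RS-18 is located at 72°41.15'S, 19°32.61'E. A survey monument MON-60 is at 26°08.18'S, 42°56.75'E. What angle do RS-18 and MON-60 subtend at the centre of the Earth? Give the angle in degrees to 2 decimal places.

RS-18: φ = -72.68583°, λ = +19.54350°
MON-60: φ = -26.13633°, λ = +42.94583°
Δφ = 46.5495°,  Δλ = 23.4023°
a = sin²(Δφ/2) + cos φ₁ cos φ₂ sin²(Δλ/2) = 0.167125
c = 2·arcsin(√a) = 0.842299 rad = 48.2602°

48.26°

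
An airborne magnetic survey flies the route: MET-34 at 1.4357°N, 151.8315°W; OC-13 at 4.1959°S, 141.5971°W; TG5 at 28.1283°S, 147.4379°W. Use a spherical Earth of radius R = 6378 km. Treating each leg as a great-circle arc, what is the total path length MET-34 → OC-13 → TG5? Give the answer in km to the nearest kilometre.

4035 km

MET-34→OC-13: c = 0.203772 rad, d = 1299.66 km
OC-13→TG5: c = 0.428816 rad, d = 2734.99 km
Total = 1299.66 + 2734.99 = 4034.65 km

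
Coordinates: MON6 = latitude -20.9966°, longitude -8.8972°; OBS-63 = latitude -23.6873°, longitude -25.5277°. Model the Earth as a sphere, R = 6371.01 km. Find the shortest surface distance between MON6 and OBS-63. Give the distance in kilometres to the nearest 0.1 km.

Δφ = -2.6907°,  Δλ = -16.6305°
a = sin²(Δφ/2) + cos φ₁ cos φ₂ sin²(Δλ/2) = 0.018432
c = 2·arcsin(√a) = 0.272372 rad = 15.6058°
d = R·c = 6371.01 × 0.272372 = 1735.3 km

1735.3 km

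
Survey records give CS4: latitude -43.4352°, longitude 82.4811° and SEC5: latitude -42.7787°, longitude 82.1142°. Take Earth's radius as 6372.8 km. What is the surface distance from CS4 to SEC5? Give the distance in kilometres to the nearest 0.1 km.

78.9 km

Δφ = 0.6565°,  Δλ = -0.3669°
a = sin²(Δφ/2) + cos φ₁ cos φ₂ sin²(Δλ/2) = 0.000038
c = 2·arcsin(√a) = 0.012375 rad = 0.7090°
d = R·c = 6372.8 × 0.012375 = 78.9 km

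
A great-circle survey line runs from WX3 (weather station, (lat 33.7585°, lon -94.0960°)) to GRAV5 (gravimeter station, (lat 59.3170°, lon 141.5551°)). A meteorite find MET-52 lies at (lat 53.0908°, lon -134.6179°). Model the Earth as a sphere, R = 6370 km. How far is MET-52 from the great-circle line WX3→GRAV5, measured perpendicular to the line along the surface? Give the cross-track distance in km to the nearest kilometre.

1109 km

δ₁₃ = central angle WX3→MET-52 = 0.602601 rad  (haversine)
θ₁₃ = bearing WX3→MET-52 = 316.493°,  θ₁₂ = bearing WX3→GRAV5 = 334.290°
dₓₜ = R·arcsin(sin δ₁₃ · sin(θ₁₃ − θ₁₂)) = 6370·arcsin(0.56679·sin(-17.796°)) = -1109.067 km
|dₓₜ| = 1109.067 km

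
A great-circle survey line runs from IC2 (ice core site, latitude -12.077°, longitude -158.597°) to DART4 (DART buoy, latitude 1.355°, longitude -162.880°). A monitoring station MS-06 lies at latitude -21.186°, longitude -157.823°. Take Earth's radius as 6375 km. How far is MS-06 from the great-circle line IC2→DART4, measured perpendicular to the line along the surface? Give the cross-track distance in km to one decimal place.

233.2 km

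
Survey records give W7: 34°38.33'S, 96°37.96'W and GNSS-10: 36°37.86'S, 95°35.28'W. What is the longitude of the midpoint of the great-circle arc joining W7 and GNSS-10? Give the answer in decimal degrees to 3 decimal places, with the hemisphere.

96.117°W

W7: φ = -34.63883°, λ = -96.63267°
GNSS-10: φ = -36.63100°, λ = -95.58800°
Bx = cos φ₂ cos Δλ = 0.802361,  By = cos φ₂ sin Δλ = 0.014631
φₘ = atan2(sin φ₁ + sin φ₂, √((cos φ₁ + Bx)² + By²)) = -35.63604°
λₘ = λ₁ + atan2(By, cos φ₁ + Bx) = -96.11684°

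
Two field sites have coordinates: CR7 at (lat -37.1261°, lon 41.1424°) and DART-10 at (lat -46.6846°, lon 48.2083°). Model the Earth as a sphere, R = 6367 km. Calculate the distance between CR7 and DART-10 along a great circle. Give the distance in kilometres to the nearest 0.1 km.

Δφ = -9.5585°,  Δλ = 7.0659°
a = sin²(Δφ/2) + cos φ₁ cos φ₂ sin²(Δλ/2) = 0.009019
c = 2·arcsin(√a) = 0.190221 rad = 10.8988°
d = R·c = 6367 × 0.190221 = 1211.1 km

1211.1 km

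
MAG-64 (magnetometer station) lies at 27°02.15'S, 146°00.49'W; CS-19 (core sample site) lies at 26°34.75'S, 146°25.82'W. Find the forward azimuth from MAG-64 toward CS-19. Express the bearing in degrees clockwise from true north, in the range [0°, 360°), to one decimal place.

320.4°

MAG-64: φ = -27.03583°, λ = -146.00817°
CS-19: φ = -26.57917°, λ = -146.43033°
Δλ = -0.4222°
y = sin Δλ · cos φ₂ = -0.006589
x = cos φ₁ sin φ₂ − sin φ₁ cos φ₂ cos Δλ = 0.007959
θ = atan2(y, x) = -39.6214° → 320.3786° (mod 360°)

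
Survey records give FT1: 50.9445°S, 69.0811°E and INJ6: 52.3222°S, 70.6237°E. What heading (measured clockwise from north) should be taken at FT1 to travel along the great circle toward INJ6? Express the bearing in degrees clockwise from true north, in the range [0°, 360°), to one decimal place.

145.8°

Δλ = 1.5426°
y = sin Δλ · cos φ₂ = 0.016454
x = cos φ₁ sin φ₂ − sin φ₁ cos φ₂ cos Δλ = -0.024215
θ = atan2(y, x) = 145.8039° → 145.8039° (mod 360°)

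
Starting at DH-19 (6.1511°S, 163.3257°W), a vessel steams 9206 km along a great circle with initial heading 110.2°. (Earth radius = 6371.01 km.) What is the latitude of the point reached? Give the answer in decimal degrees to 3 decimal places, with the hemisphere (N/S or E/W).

20.735°S

δ = d/R = 9206/6371.01 = 1.444983 rad
φ₂ = arcsin(sin φ₁ cos δ + cos φ₁ sin δ cos θ)
   = arcsin(-0.10715·0.12548 + 0.99424·0.99210·-0.34530) = -20.73475°
λ₂ = λ₁ + atan2(sin θ sin δ cos φ₁, cos δ − sin φ₁ sin φ₂) = -78.72816°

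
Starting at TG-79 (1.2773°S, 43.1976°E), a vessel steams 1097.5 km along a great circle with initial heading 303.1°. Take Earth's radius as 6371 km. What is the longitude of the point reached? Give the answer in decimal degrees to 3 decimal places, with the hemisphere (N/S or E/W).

δ = d/R = 1097.5/6371 = 0.172265 rad
φ₂ = arcsin(sin φ₁ cos δ + cos φ₁ sin δ cos θ)
   = arcsin(-0.02229·0.98520 + 0.99975·0.17141·0.54610) = 4.10733°
λ₂ = λ₁ + atan2(sin θ sin δ cos φ₁, cos δ − sin φ₁ sin φ₂) = 34.92015°

34.920°E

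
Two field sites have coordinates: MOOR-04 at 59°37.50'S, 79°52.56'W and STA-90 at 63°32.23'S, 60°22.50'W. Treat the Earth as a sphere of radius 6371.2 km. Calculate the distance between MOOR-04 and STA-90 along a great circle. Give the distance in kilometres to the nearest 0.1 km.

1114.3 km

MOOR-04: φ = -59.62500°, λ = -79.87600°
STA-90: φ = -63.53717°, λ = -60.37500°
Δφ = -3.9122°,  Δλ = 19.5010°
a = sin²(Δφ/2) + cos φ₁ cos φ₂ sin²(Δλ/2) = 0.007628
c = 2·arcsin(√a) = 0.174900 rad = 10.0210°
d = R·c = 6371.2 × 0.174900 = 1114.3 km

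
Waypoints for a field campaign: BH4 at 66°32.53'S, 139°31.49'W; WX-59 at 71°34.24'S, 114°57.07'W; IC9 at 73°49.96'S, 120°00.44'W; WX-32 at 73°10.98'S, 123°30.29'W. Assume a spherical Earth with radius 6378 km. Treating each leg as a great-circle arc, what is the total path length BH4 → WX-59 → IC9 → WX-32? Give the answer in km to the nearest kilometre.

1549 km

BH4: φ = -66.54217°, λ = -139.52483°
WX-59: φ = -71.57067°, λ = -114.95117°
IC9: φ = -73.83267°, λ = -120.00733°
WX-32: φ = -73.18300°, λ = -123.50483°
BH4→WX-59: c = 0.174847 rad, d = 1115.18 km
WX-59→IC9: c = 0.047370 rad, d = 302.12 km
IC9→WX-32: c = 0.020704 rad, d = 132.05 km
Total = 1115.18 + 302.12 + 132.05 = 1549.35 km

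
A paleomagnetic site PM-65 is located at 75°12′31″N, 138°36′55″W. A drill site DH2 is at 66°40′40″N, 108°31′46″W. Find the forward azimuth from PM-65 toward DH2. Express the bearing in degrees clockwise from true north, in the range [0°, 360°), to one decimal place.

PM-65: φ = +75.20861°, λ = -138.61528°
DH2: φ = +66.67778°, λ = -108.52944°
Δλ = 30.0858°
y = sin Δλ · cos φ₂ = 0.198464
x = cos φ₁ sin φ₂ − sin φ₁ cos φ₂ cos Δλ = -0.096771
θ = atan2(y, x) = 115.9939° → 115.9939° (mod 360°)

116.0°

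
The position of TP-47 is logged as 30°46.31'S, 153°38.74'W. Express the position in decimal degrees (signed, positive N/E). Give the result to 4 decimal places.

lat: 30.7718° S → -30.7718°
lon: 153.6457° W → -153.6457°

-30.7718°, -153.6457°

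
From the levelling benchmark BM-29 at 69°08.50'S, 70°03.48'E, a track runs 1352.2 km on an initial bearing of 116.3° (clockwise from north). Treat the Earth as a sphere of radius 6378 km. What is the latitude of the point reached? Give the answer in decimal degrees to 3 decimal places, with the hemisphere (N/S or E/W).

71.216°S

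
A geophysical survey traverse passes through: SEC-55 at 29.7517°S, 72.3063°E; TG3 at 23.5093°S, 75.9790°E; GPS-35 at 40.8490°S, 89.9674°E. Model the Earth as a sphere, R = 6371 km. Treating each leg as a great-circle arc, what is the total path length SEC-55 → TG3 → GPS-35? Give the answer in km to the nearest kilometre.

3112 km

SEC-55→TG3: c = 0.123076 rad, d = 784.12 km
TG3→GPS-35: c = 0.365391 rad, d = 2327.91 km
Total = 784.12 + 2327.91 = 3112.02 km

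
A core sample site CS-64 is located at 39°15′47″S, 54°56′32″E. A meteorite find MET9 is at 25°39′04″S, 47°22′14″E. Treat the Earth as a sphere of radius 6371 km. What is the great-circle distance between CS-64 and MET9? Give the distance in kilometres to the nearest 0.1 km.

CS-64: φ = -39.26306°, λ = +54.94222°
MET9: φ = -25.65111°, λ = +47.37056°
Δφ = 13.6119°,  Δλ = -7.5717°
a = sin²(Δφ/2) + cos φ₁ cos φ₂ sin²(Δλ/2) = 0.017087
c = 2·arcsin(√a) = 0.262183 rad = 15.0220°
d = R·c = 6371 × 0.262183 = 1670.4 km

1670.4 km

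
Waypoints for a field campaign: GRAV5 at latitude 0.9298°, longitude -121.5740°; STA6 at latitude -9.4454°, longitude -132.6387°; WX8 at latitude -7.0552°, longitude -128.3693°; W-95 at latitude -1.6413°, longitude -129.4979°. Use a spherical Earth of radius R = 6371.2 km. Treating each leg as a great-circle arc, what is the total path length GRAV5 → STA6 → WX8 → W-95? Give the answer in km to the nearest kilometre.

GRAV5→STA6: c = 0.264149 rad, d = 1682.95 km
STA6→WX8: c = 0.084721 rad, d = 539.77 km
WX8→W-95: c = 0.096509 rad, d = 614.88 km
Total = 1682.95 + 539.77 + 614.88 = 2837.59 km

2838 km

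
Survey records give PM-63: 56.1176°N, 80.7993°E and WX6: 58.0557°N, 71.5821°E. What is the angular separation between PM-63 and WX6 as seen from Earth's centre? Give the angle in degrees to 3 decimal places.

Δφ = 1.9381°,  Δλ = -9.2172°
a = sin²(Δφ/2) + cos φ₁ cos φ₂ sin²(Δλ/2) = 0.002190
c = 2·arcsin(√a) = 0.093635 rad = 5.3649°

5.365°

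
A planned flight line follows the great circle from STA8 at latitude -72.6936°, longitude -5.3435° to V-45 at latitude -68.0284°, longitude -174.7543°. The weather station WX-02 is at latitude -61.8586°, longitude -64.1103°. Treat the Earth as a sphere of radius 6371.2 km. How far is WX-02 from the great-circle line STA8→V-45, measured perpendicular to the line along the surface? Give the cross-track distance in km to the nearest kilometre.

2606 km

δ₁₃ = central angle STA8→WX-02 = 0.416234 rad  (haversine)
θ₁₃ = bearing STA8→WX-02 = 265.912°,  θ₁₂ = bearing STA8→V-45 = 186.258°
dₓₜ = R·arcsin(sin δ₁₃ · sin(θ₁₃ − θ₁₂)) = 6371.2·arcsin(0.40432·sin(79.654°)) = 2606.188 km
|dₓₜ| = 2606.188 km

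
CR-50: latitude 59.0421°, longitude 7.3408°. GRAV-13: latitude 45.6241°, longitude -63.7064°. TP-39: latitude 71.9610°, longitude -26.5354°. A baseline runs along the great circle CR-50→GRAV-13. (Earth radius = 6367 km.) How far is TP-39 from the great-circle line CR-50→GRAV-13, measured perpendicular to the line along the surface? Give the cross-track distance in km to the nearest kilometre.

1388 km

δ₁₃ = central angle CR-50→TP-39 = 0.325014 rad  (haversine)
θ₁₃ = bearing CR-50→TP-39 = 327.279°,  θ₁₂ = bearing CR-50→GRAV-13 = 284.649°
dₓₜ = R·arcsin(sin δ₁₃ · sin(θ₁₃ − θ₁₂)) = 6367·arcsin(0.31932·sin(42.631°)) = 1387.940 km
|dₓₜ| = 1387.940 km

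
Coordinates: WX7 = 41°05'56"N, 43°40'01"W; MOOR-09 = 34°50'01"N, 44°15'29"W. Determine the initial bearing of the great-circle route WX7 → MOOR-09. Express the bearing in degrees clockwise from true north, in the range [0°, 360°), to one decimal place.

WX7: φ = +41.09889°, λ = -43.66694°
MOOR-09: φ = +34.83361°, λ = -44.25806°
Δλ = -0.5911°
y = sin Δλ · cos φ₂ = -0.008468
x = cos φ₁ sin φ₂ − sin φ₁ cos φ₂ cos Δλ = -0.109103
θ = atan2(y, x) = -175.5619° → 184.4381° (mod 360°)

184.4°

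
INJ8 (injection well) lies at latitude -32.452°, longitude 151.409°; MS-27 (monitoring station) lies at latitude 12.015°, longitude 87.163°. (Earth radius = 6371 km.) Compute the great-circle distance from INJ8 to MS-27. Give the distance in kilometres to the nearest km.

8418 km

Δφ = 44.4670°,  Δλ = -64.2460°
a = sin²(Δφ/2) + cos φ₁ cos φ₂ sin²(Δλ/2) = 0.376539
c = 2·arcsin(√a) = 1.321293 rad = 75.7045°
d = R·c = 6371 × 1.321293 = 8418.0 km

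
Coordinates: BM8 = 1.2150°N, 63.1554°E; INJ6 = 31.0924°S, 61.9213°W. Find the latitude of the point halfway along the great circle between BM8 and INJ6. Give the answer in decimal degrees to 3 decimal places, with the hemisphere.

29.781°S

Bx = cos φ₂ cos Δλ = -0.492113,  By = cos φ₂ sin Δλ = -0.700811
φₘ = atan2(sin φ₁ + sin φ₂, √((cos φ₁ + Bx)² + By²)) = -29.78086°
λₘ = λ₁ + atan2(By, cos φ₁ + Bx) = 9.07472°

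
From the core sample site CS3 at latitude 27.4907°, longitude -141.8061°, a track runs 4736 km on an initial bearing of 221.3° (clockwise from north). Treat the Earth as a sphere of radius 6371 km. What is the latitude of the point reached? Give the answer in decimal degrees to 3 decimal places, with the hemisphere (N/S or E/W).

6.384°S

δ = d/R = 4736/6371 = 0.743368 rad
φ₂ = arcsin(sin φ₁ cos δ + cos φ₁ sin δ cos θ)
   = arcsin(0.46160·0.73619 + 0.88709·0.67677·-0.75126) = -6.38418°
λ₂ = λ₁ + atan2(sin θ sin δ cos φ₁, cos δ − sin φ₁ sin φ₂) = -168.51499°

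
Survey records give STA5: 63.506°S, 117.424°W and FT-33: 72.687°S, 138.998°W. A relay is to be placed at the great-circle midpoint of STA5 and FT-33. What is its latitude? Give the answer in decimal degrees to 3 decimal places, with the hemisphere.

68.434°S

Bx = cos φ₂ cos Δλ = 0.276743,  By = cos φ₂ sin Δλ = -0.109425
φₘ = atan2(sin φ₁ + sin φ₂, √((cos φ₁ + Bx)² + By²)) = -68.43362°
λₘ = λ₁ + atan2(By, cos φ₁ + Bx) = -126.03212°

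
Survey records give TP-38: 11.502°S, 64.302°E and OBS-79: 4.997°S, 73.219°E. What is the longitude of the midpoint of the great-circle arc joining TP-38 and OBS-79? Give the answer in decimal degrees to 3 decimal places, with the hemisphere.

Bx = cos φ₂ cos Δλ = 0.984159,  By = cos φ₂ sin Δλ = 0.154414
φₘ = atan2(sin φ₁ + sin φ₂, √((cos φ₁ + Bx)² + By²)) = -8.27419°
λₘ = λ₁ + atan2(By, cos φ₁ + Bx) = 68.79731°

68.797°E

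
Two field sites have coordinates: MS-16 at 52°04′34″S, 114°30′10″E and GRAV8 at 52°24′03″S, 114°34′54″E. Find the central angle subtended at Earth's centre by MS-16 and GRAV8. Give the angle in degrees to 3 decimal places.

MS-16: φ = -52.07611°, λ = +114.50278°
GRAV8: φ = -52.40083°, λ = +114.58167°
Δφ = -0.3247°,  Δλ = 0.0789°
a = sin²(Δφ/2) + cos φ₁ cos φ₂ sin²(Δλ/2) = 0.000008
c = 2·arcsin(√a) = 0.005730 rad = 0.3283°

0.328°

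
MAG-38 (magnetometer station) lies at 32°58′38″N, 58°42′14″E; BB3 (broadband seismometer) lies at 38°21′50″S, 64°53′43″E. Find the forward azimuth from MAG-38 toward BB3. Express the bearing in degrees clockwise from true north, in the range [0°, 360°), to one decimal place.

MAG-38: φ = +32.97722°, λ = +58.70389°
BB3: φ = -38.36389°, λ = +64.89528°
Δλ = 6.1914°
y = sin Δλ · cos φ₂ = 0.084563
x = cos φ₁ sin φ₂ − sin φ₁ cos φ₂ cos Δλ = -0.944951
θ = atan2(y, x) = 174.8862° → 174.8862° (mod 360°)

174.9°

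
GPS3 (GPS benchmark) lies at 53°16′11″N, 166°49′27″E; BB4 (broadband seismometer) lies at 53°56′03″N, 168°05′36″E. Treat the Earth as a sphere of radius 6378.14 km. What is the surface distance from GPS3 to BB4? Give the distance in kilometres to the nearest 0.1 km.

GPS3: φ = +53.26972°, λ = +166.82417°
BB4: φ = +53.93417°, λ = +168.09333°
Δφ = 0.6644°,  Δλ = 1.2692°
a = sin²(Δφ/2) + cos φ₁ cos φ₂ sin²(Δλ/2) = 0.000077
c = 2·arcsin(√a) = 0.017528 rad = 1.0043°
d = R·c = 6378.14 × 0.017528 = 111.8 km

111.8 km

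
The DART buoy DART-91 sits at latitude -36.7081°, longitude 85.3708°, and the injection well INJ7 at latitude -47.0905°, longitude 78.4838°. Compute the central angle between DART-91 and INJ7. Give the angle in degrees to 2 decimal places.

Δφ = -10.3824°,  Δλ = -6.8870°
a = sin²(Δφ/2) + cos φ₁ cos φ₂ sin²(Δλ/2) = 0.010156
c = 2·arcsin(√a) = 0.201894 rad = 11.5677°

11.57°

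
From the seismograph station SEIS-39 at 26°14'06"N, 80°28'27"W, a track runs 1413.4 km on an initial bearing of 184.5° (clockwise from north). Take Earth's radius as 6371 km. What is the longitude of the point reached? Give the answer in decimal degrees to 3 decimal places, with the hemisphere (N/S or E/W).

SEIS-39: φ = +26.23500°, λ = -80.47417°
δ = d/R = 1413.4/6371 = 0.221849 rad
φ₂ = arcsin(sin φ₁ cos δ + cos φ₁ sin δ cos θ)
   = arcsin(0.44205·0.97549 + 0.89699·0.22003·-0.99692) = 13.55985°
λ₂ = λ₁ + atan2(sin θ sin δ cos φ₁, cos δ − sin φ₁ sin φ₂) = -81.49172°

81.492°W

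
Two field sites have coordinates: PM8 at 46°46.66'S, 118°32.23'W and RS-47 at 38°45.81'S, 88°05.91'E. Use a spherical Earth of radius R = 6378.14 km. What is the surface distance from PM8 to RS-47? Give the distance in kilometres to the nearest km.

PM8: φ = -46.77767°, λ = -118.53717°
RS-47: φ = -38.76350°, λ = +88.09850°
Δφ = 8.0142°,  Δλ = -153.3643°
a = sin²(Δφ/2) + cos φ₁ cos φ₂ sin²(Δλ/2) = 0.510537
c = 2·arcsin(√a) = 1.591871 rad = 91.2075°
d = R·c = 6378.14 × 1.591871 = 10153.2 km

10153 km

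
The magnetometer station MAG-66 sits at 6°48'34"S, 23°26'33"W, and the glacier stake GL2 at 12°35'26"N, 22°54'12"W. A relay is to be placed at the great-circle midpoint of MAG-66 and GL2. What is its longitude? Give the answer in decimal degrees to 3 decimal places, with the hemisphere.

23.175°W

MAG-66: φ = -6.80944°, λ = -23.44250°
GL2: φ = +12.59056°, λ = -22.90333°
Bx = cos φ₂ cos Δλ = 0.975909,  By = cos φ₂ sin Δλ = 0.009184
φₘ = atan2(sin φ₁ + sin φ₂, √((cos φ₁ + Bx)² + By²)) = 2.89059°
λₘ = λ₁ + atan2(By, cos φ₁ + Bx) = -23.17524°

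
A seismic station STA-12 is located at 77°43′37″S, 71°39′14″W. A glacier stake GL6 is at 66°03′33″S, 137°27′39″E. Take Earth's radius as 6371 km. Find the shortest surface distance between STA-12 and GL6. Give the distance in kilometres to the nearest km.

STA-12: φ = -77.72694°, λ = -71.65389°
GL6: φ = -66.05917°, λ = +137.46083°
Δφ = 11.6678°,  Δλ = -150.8853°
a = sin²(Δφ/2) + cos φ₁ cos φ₂ sin²(Δλ/2) = 0.091142
c = 2·arcsin(√a) = 0.613364 rad = 35.1432°
d = R·c = 6371 × 0.613364 = 3907.7 km

3908 km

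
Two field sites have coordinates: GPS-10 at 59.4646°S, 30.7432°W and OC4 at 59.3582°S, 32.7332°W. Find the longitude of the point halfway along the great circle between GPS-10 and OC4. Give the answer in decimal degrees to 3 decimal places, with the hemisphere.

31.740°W

Bx = cos φ₂ cos Δλ = 0.509362,  By = cos φ₂ sin Δλ = -0.017698
φₘ = atan2(sin φ₁ + sin φ₂, √((cos φ₁ + Bx)² + By²)) = -59.41518°
λₘ = λ₁ + atan2(By, cos φ₁ + Bx) = -31.73976°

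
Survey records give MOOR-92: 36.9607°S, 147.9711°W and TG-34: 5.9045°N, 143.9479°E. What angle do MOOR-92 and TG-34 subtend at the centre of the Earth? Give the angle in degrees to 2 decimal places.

Δφ = 42.8652°,  Δλ = -68.0810°
a = sin²(Δφ/2) + cos φ₁ cos φ₂ sin²(Δλ/2) = 0.382577
c = 2·arcsin(√a) = 1.333736 rad = 76.4175°

76.42°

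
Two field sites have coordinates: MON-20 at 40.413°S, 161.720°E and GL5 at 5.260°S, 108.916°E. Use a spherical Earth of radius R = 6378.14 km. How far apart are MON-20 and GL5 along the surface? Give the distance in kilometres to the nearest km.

Δφ = 35.1530°,  Δλ = -52.8040°
a = sin²(Δφ/2) + cos φ₁ cos φ₂ sin²(Δλ/2) = 0.241106
c = 2·arcsin(√a) = 1.026533 rad = 58.8160°
d = R·c = 6378.14 × 1.026533 = 6547.4 km

6547 km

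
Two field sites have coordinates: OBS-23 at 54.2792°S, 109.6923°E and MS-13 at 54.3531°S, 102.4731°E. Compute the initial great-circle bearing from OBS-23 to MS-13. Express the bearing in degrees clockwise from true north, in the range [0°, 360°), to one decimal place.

Δλ = -7.2192°
y = sin Δλ · cos φ₂ = -0.073236
x = cos φ₁ sin φ₂ − sin φ₁ cos φ₂ cos Δλ = -0.005041
θ = atan2(y, x) = -93.9373° → 266.0627° (mod 360°)

266.1°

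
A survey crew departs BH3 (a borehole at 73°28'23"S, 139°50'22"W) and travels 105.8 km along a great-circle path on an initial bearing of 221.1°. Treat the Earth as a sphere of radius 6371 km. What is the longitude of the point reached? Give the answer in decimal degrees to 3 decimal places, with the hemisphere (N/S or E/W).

142.134°W

BH3: φ = -73.47306°, λ = -139.83944°
δ = d/R = 105.8/6371 = 0.016606 rad
φ₂ = arcsin(sin φ₁ cos δ + cos φ₁ sin δ cos θ)
   = arcsin(-0.95869·0.99986 + 0.28447·0.01661·-0.75356) = -74.17803°
λ₂ = λ₁ + atan2(sin θ sin δ cos φ₁, cos δ − sin φ₁ sin φ₂) = -142.13404°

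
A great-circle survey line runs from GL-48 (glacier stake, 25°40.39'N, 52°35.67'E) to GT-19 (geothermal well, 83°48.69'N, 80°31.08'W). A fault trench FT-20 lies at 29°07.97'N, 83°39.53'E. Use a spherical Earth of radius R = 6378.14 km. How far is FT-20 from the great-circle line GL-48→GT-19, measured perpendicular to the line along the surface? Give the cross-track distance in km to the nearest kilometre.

3040 km

GL-48: φ = +25.67317°, λ = +52.59450°
GT-19: φ = +83.81150°, λ = -80.51800°
FT-20: φ = +29.13283°, λ = +83.65883°
δ₁₃ = central angle GL-48→FT-20 = 0.483711 rad  (haversine)
θ₁₃ = bearing GL-48→FT-20 = 75.732°,  θ₁₂ = bearing GL-48→GT-19 = 355.153°
dₓₜ = R·arcsin(sin δ₁₃ · sin(θ₁₃ − θ₁₂)) = 6378.14·arcsin(0.46507·sin(-279.420°)) = 3040.075 km
|dₓₜ| = 3040.075 km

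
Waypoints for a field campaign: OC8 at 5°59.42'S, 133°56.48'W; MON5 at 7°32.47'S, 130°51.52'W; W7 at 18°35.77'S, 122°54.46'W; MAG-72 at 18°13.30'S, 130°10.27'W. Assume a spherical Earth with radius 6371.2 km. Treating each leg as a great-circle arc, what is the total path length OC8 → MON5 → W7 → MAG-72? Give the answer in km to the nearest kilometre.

OC8: φ = -5.99033°, λ = -133.94133°
MON5: φ = -7.54117°, λ = -130.85867°
W7: φ = -18.59617°, λ = -122.90767°
MAG-72: φ = -18.22167°, λ = -130.17117°
OC8→MON5: c = 0.059891 rad, d = 381.58 km
MON5→W7: c = 0.235443 rad, d = 1500.06 km
W7→MAG-72: c = 0.120454 rad, d = 767.44 km
Total = 381.58 + 1500.06 + 767.44 = 2649.07 km

2649 km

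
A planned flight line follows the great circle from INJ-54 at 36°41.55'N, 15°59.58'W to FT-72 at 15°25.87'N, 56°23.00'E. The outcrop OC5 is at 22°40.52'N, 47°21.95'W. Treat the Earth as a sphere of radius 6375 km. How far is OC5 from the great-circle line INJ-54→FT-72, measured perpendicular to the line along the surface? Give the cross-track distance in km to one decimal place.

INJ-54: φ = +36.69250°, λ = -15.99300°
FT-72: φ = +15.43117°, λ = +56.38333°
OC5: φ = +22.67533°, λ = -47.36583°
δ₁₃ = central angle INJ-54→OC5 = 0.531492 rad  (haversine)
θ₁₃ = bearing INJ-54→OC5 = 251.406°,  θ₁₂ = bearing INJ-54→FT-72 = 87.571°
dₓₜ = R·arcsin(sin δ₁₃ · sin(θ₁₃ − θ₁₂)) = 6375·arcsin(0.50682·sin(163.835°)) = 902.538 km
|dₓₜ| = 902.538 km

902.5 km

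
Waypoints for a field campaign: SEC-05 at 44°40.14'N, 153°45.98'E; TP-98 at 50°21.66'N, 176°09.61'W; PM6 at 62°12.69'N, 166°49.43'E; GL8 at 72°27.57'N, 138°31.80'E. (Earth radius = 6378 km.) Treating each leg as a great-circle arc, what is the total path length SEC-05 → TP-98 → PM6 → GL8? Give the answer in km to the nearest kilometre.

5643 km

SEC-05: φ = +44.66900°, λ = +153.76633°
TP-98: φ = +50.36100°, λ = -176.16017°
PM6: φ = +62.21150°, λ = +166.82383°
GL8: φ = +72.45950°, λ = +138.53000°
SEC-05→TP-98: c = 0.365362 rad, d = 2330.28 km
TP-98→PM6: c = 0.262799 rad, d = 1676.13 km
PM6→GL8: c = 0.256592 rad, d = 1636.55 km
Total = 2330.28 + 1676.13 + 1636.55 = 5642.96 km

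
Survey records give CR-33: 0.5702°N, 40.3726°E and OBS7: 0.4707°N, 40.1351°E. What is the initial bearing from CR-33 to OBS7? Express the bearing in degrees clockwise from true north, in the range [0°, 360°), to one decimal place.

247.3°

Δλ = -0.2375°
y = sin Δλ · cos φ₂ = -0.004145
x = cos φ₁ sin φ₂ − sin φ₁ cos φ₂ cos Δλ = -0.001737
θ = atan2(y, x) = -112.7309° → 247.2691° (mod 360°)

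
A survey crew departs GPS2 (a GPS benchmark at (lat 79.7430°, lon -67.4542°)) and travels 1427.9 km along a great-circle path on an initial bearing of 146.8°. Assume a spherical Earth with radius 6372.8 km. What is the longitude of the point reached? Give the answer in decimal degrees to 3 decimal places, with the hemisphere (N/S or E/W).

δ = d/R = 1427.9/6372.8 = 0.224062 rad
φ₂ = arcsin(sin φ₁ cos δ + cos φ₁ sin δ cos θ)
   = arcsin(0.98402·0.97500 + 0.17806·0.22219·-0.83676) = 67.86756°
λ₂ = λ₁ + atan2(sin θ sin δ cos φ₁, cos δ − sin φ₁ sin φ₂) = -48.61391°

48.614°W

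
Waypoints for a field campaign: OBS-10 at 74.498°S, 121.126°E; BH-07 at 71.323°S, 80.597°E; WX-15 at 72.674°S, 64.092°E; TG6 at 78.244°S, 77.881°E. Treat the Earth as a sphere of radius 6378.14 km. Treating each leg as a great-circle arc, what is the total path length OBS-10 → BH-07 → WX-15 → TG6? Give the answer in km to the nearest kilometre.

OBS-10→BH-07: c = 0.210483 rad, d = 1342.49 km
BH-07→WX-15: c = 0.091767 rad, d = 585.30 km
WX-15→TG6: c = 0.113819 rad, d = 725.95 km
Total = 1342.49 + 585.30 + 725.95 = 2653.74 km

2654 km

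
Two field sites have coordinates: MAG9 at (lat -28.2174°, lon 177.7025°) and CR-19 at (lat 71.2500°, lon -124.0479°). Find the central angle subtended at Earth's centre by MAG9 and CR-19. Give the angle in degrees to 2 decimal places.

Δφ = 99.4674°,  Δλ = 58.2496°
a = sin²(Δφ/2) + cos φ₁ cos φ₂ sin²(Δλ/2) = 0.649340
c = 2·arcsin(√a) = 1.874105 rad = 107.3783°

107.38°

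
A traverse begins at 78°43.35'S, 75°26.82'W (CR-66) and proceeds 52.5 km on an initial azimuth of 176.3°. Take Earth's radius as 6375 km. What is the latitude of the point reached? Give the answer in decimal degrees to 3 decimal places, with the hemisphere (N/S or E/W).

79.193°S

CR-66: φ = -78.72250°, λ = -75.44700°
δ = d/R = 52.5/6375 = 0.008235 rad
φ₂ = arcsin(sin φ₁ cos δ + cos φ₁ sin δ cos θ)
   = arcsin(-0.98069·0.99997 + 0.19556·0.00824·-0.99792) = -79.19332°
λ₂ = λ₁ + atan2(sin θ sin δ cos φ₁, cos δ − sin φ₁ sin φ₂) = -75.28460°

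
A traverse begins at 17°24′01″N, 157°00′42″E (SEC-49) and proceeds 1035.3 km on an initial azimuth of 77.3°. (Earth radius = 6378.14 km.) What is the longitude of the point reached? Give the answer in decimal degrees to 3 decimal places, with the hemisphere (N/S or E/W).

SEC-49: φ = +17.40028°, λ = +157.01167°
δ = d/R = 1035.3/6378.14 = 0.162320 rad
φ₂ = arcsin(sin φ₁ cos δ + cos φ₁ sin δ cos θ)
   = arcsin(0.29905·0.98686 + 0.95424·0.16161·0.21985) = 19.20916°
λ₂ = λ₁ + atan2(sin θ sin δ cos φ₁, cos δ − sin φ₁ sin φ₂) = 166.62217°

166.622°E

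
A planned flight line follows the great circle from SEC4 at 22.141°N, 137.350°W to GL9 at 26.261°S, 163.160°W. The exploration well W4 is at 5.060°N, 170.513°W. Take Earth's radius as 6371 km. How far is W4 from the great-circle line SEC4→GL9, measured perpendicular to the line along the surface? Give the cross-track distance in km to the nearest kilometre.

2391 km

δ₁₃ = central angle SEC4→W4 = 0.634097 rad  (haversine)
θ₁₃ = bearing SEC4→W4 = 246.886°,  θ₁₂ = bearing SEC4→GL9 = 208.669°
dₓₜ = R·arcsin(sin δ₁₃ · sin(θ₁₃ − θ₁₂)) = 6371·arcsin(0.59245·sin(38.217°)) = 2390.800 km
|dₓₜ| = 2390.800 km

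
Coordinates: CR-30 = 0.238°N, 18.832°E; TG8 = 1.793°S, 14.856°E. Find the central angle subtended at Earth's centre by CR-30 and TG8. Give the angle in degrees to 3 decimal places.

4.464°

Δφ = -2.0310°,  Δλ = -3.9760°
a = sin²(Δφ/2) + cos φ₁ cos φ₂ sin²(Δλ/2) = 0.001517
c = 2·arcsin(√a) = 0.077915 rad = 4.4642°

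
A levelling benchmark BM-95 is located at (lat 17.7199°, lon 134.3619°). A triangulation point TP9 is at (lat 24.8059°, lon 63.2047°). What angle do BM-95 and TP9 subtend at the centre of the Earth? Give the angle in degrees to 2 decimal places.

65.99°

Δφ = 7.0860°,  Δλ = -71.1572°
a = sin²(Δφ/2) + cos φ₁ cos φ₂ sin²(Δλ/2) = 0.296521
c = 2·arcsin(√a) = 1.151674 rad = 65.9861°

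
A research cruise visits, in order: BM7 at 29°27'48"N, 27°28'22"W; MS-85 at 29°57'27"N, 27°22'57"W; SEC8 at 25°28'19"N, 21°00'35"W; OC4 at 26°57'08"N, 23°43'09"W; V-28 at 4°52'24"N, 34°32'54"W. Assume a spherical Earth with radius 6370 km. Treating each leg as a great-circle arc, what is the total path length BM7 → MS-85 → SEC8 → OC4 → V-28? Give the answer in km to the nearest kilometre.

BM7: φ = +29.46333°, λ = -27.47278°
MS-85: φ = +29.95750°, λ = -27.38250°
SEC8: φ = +25.47194°, λ = -21.00972°
OC4: φ = +26.95222°, λ = -23.71917°
V-28: φ = +4.87333°, λ = -34.54833°
BM7→MS-85: c = 0.008733 rad, d = 55.63 km
MS-85→SEC8: c = 0.125751 rad, d = 801.03 km
SEC8→OC4: c = 0.049671 rad, d = 316.40 km
OC4→V-28: c = 0.425456 rad, d = 2710.16 km
Total = 55.63 + 801.03 + 316.40 + 2710.16 = 3883.22 km

3883 km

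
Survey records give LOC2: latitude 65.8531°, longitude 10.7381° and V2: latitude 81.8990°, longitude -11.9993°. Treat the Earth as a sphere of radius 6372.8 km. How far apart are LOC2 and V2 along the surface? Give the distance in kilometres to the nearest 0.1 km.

1885.3 km

Δφ = 16.0459°,  Δλ = -22.7374°
a = sin²(Δφ/2) + cos φ₁ cos φ₂ sin²(Δλ/2) = 0.021720
c = 2·arcsin(√a) = 0.295830 rad = 16.9498°
d = R·c = 6372.8 × 0.295830 = 1885.3 km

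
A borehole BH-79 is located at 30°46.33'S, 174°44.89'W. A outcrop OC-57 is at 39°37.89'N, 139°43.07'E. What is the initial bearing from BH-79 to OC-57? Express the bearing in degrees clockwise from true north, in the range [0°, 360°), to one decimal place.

BH-79: φ = -30.77217°, λ = -174.74817°
OC-57: φ = +39.63150°, λ = +139.71783°
Δλ = -45.5340°
y = sin Δλ · cos φ₂ = -0.549639
x = cos φ₁ sin φ₂ − sin φ₁ cos φ₂ cos Δλ = 0.824060
θ = atan2(y, x) = -33.7029° → 326.2971° (mod 360°)

326.3°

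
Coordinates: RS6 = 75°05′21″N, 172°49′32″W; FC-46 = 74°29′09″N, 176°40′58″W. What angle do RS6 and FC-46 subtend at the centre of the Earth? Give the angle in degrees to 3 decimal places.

RS6: φ = +75.08917°, λ = -172.82556°
FC-46: φ = +74.48583°, λ = -176.68278°
Δφ = -0.6033°,  Δλ = -3.8572°
a = sin²(Δφ/2) + cos φ₁ cos φ₂ sin²(Δλ/2) = 0.000106
c = 2·arcsin(√a) = 0.020560 rad = 1.1780°

1.178°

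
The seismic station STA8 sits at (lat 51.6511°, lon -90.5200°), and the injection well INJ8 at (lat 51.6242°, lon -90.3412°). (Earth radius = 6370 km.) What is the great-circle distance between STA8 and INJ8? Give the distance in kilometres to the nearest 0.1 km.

12.7 km

Δφ = -0.0269°,  Δλ = 0.1788°
a = sin²(Δφ/2) + cos φ₁ cos φ₂ sin²(Δλ/2) = 0.000001
c = 2·arcsin(√a) = 0.001993 rad = 0.1142°
d = R·c = 6370 × 0.001993 = 12.7 km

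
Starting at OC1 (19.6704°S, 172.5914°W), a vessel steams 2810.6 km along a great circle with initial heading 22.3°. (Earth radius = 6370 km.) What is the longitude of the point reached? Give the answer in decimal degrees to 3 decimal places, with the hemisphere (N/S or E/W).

163.244°W

δ = d/R = 2810.6/6370 = 0.441224 rad
φ₂ = arcsin(sin φ₁ cos δ + cos φ₁ sin δ cos θ)
   = arcsin(-0.33661·0.90423 + 0.94164·0.42705·0.92521) = 3.88073°
λ₂ = λ₁ + atan2(sin θ sin δ cos φ₁, cos δ − sin φ₁ sin φ₂) = -163.24413°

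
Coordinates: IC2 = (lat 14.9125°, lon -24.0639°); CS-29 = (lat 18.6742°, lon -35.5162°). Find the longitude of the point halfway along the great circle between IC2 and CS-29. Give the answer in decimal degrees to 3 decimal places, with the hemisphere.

Bx = cos φ₂ cos Δλ = 0.928493,  By = cos φ₂ sin Δλ = -0.188099
φₘ = atan2(sin φ₁ + sin φ₂, √((cos φ₁ + Bx)² + By²)) = 16.87278°
λₘ = λ₁ + atan2(By, cos φ₁ + Bx) = -29.73311°

29.733°W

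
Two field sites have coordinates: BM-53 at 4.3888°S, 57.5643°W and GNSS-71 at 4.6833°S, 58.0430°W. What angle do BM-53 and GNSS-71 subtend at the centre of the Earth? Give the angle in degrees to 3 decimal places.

0.561°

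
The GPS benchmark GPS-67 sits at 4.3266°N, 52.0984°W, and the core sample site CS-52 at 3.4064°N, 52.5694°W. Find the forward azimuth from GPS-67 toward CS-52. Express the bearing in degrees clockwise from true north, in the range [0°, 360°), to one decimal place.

207.1°

Δλ = -0.4710°
y = sin Δλ · cos φ₂ = -0.008206
x = cos φ₁ sin φ₂ − sin φ₁ cos φ₂ cos Δλ = -0.016057
θ = atan2(y, x) = -152.9312° → 207.0688° (mod 360°)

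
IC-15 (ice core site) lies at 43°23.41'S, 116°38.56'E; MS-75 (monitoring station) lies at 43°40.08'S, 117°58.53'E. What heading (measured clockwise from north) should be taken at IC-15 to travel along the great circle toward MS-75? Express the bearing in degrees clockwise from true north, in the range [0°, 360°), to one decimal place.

106.5°

IC-15: φ = -43.39017°, λ = +116.64267°
MS-75: φ = -43.66800°, λ = +117.97550°
Δλ = 1.3328°
y = sin Δλ · cos φ₂ = 0.016825
x = cos φ₁ sin φ₂ − sin φ₁ cos φ₂ cos Δλ = -0.004984
θ = atan2(y, x) = 106.4989° → 106.4989° (mod 360°)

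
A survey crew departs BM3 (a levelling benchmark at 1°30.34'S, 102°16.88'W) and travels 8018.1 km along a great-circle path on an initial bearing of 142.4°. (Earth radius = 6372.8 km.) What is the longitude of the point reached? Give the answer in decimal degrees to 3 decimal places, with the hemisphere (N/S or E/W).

BM3: φ = -1.50567°, λ = -102.28133°
δ = d/R = 8018.1/6372.8 = 1.258175 rad
φ₂ = arcsin(sin φ₁ cos δ + cos φ₁ sin δ cos θ)
   = arcsin(-0.02628·0.30755 + 0.99965·0.95153·-0.79229) = -49.61508°
λ₂ = λ₁ + atan2(sin θ sin δ cos φ₁, cos δ − sin φ₁ sin φ₂) = -38.63698°

38.637°W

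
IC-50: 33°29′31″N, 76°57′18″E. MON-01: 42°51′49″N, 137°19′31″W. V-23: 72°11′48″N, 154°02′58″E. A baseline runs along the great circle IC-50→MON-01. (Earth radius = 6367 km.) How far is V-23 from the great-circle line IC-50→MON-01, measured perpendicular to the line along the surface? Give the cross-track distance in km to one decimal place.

279.9 km

IC-50: φ = +33.49194°, λ = +76.95500°
MON-01: φ = +42.86361°, λ = -137.32528°
V-23: φ = +72.19667°, λ = +154.04944°
δ₁₃ = central angle IC-50→V-23 = 0.949188 rad  (haversine)
θ₁₃ = bearing IC-50→V-23 = 21.506°,  θ₁₂ = bearing IC-50→MON-01 = 24.605°
dₓₜ = R·arcsin(sin δ₁₃ · sin(θ₁₃ − θ₁₂)) = 6367·arcsin(0.81294·sin(-3.099°)) = -279.885 km
|dₓₜ| = 279.885 km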